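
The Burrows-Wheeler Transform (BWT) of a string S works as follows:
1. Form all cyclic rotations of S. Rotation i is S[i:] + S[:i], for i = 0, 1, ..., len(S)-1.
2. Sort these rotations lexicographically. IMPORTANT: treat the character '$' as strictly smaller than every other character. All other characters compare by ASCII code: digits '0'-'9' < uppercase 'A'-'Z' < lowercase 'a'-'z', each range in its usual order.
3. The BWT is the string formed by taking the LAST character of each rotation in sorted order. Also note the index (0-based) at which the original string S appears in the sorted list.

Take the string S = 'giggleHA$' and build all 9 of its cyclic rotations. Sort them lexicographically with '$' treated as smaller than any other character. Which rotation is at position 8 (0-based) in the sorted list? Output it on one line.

All 9 rotations (rotation i = S[i:]+S[:i]):
  rot[0] = giggleHA$
  rot[1] = iggleHA$g
  rot[2] = ggleHA$gi
  rot[3] = gleHA$gig
  rot[4] = leHA$gigg
  rot[5] = eHA$giggl
  rot[6] = HA$giggle
  rot[7] = A$giggleH
  rot[8] = $giggleHA
Sorted (with $ < everything):
  sorted[0] = $giggleHA
  sorted[1] = A$giggleH
  sorted[2] = HA$giggle
  sorted[3] = eHA$giggl
  sorted[4] = ggleHA$gi
  sorted[5] = giggleHA$
  sorted[6] = gleHA$gig
  sorted[7] = iggleHA$g
  sorted[8] = leHA$gigg
sorted[8] = leHA$gigg

Answer: leHA$gigg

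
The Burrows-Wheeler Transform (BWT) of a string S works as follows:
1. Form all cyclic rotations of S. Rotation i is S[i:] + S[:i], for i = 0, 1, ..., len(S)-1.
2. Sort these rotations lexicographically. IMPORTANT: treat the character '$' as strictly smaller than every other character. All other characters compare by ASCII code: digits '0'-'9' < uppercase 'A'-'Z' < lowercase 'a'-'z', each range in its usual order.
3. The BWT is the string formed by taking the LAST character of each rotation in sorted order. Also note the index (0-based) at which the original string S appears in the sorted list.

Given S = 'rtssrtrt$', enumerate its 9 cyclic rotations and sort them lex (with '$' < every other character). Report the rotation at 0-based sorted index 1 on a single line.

Answer: rt$rtssrt

Derivation:
All 9 rotations (rotation i = S[i:]+S[:i]):
  rot[0] = rtssrtrt$
  rot[1] = tssrtrt$r
  rot[2] = ssrtrt$rt
  rot[3] = srtrt$rts
  rot[4] = rtrt$rtss
  rot[5] = trt$rtssr
  rot[6] = rt$rtssrt
  rot[7] = t$rtssrtr
  rot[8] = $rtssrtrt
Sorted (with $ < everything):
  sorted[0] = $rtssrtrt
  sorted[1] = rt$rtssrt
  sorted[2] = rtrt$rtss
  sorted[3] = rtssrtrt$
  sorted[4] = srtrt$rts
  sorted[5] = ssrtrt$rt
  sorted[6] = t$rtssrtr
  sorted[7] = trt$rtssr
  sorted[8] = tssrtrt$r
sorted[1] = rt$rtssrt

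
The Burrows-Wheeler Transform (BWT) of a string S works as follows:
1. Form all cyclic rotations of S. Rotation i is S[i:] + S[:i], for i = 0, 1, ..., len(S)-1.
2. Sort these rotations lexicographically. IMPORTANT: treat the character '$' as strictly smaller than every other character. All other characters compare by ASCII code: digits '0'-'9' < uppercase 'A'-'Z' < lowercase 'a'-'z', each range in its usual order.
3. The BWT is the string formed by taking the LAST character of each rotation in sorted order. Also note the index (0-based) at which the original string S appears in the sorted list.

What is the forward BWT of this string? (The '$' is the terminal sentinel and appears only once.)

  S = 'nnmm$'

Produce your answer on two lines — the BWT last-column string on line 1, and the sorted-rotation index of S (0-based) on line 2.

All 5 rotations (rotation i = S[i:]+S[:i]):
  rot[0] = nnmm$
  rot[1] = nmm$n
  rot[2] = mm$nn
  rot[3] = m$nnm
  rot[4] = $nnmm
Sorted (with $ < everything):
  sorted[0] = $nnmm  (last char: 'm')
  sorted[1] = m$nnm  (last char: 'm')
  sorted[2] = mm$nn  (last char: 'n')
  sorted[3] = nmm$n  (last char: 'n')
  sorted[4] = nnmm$  (last char: '$')
Last column: mmnn$
Original string S is at sorted index 4

Answer: mmnn$
4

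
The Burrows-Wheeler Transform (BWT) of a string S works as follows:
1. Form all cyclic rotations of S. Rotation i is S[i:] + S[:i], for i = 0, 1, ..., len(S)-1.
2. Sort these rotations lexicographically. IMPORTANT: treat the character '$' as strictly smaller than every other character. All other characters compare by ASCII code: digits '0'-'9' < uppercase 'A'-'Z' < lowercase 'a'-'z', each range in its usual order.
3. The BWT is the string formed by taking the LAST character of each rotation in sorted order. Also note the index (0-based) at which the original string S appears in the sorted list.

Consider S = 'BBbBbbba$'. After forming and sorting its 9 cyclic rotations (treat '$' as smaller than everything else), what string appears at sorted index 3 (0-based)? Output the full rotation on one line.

Answer: Bbbba$BBb

Derivation:
All 9 rotations (rotation i = S[i:]+S[:i]):
  rot[0] = BBbBbbba$
  rot[1] = BbBbbba$B
  rot[2] = bBbbba$BB
  rot[3] = Bbbba$BBb
  rot[4] = bbba$BBbB
  rot[5] = bba$BBbBb
  rot[6] = ba$BBbBbb
  rot[7] = a$BBbBbbb
  rot[8] = $BBbBbbba
Sorted (with $ < everything):
  sorted[0] = $BBbBbbba
  sorted[1] = BBbBbbba$
  sorted[2] = BbBbbba$B
  sorted[3] = Bbbba$BBb
  sorted[4] = a$BBbBbbb
  sorted[5] = bBbbba$BB
  sorted[6] = ba$BBbBbb
  sorted[7] = bba$BBbBb
  sorted[8] = bbba$BBbB
sorted[3] = Bbbba$BBb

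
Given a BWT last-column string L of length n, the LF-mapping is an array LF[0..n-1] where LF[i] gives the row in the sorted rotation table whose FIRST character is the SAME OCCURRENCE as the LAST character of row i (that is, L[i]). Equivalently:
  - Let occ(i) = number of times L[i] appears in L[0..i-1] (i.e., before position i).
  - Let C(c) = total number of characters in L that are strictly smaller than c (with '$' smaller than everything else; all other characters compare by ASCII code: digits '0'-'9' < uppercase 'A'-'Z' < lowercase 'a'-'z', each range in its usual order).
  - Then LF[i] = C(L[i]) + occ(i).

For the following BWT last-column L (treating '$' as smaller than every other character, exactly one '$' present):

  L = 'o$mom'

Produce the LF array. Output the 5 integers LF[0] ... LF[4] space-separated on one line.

Answer: 3 0 1 4 2

Derivation:
Char counts: '$':1, 'm':2, 'o':2
C (first-col start): C('$')=0, C('m')=1, C('o')=3
L[0]='o': occ=0, LF[0]=C('o')+0=3+0=3
L[1]='$': occ=0, LF[1]=C('$')+0=0+0=0
L[2]='m': occ=0, LF[2]=C('m')+0=1+0=1
L[3]='o': occ=1, LF[3]=C('o')+1=3+1=4
L[4]='m': occ=1, LF[4]=C('m')+1=1+1=2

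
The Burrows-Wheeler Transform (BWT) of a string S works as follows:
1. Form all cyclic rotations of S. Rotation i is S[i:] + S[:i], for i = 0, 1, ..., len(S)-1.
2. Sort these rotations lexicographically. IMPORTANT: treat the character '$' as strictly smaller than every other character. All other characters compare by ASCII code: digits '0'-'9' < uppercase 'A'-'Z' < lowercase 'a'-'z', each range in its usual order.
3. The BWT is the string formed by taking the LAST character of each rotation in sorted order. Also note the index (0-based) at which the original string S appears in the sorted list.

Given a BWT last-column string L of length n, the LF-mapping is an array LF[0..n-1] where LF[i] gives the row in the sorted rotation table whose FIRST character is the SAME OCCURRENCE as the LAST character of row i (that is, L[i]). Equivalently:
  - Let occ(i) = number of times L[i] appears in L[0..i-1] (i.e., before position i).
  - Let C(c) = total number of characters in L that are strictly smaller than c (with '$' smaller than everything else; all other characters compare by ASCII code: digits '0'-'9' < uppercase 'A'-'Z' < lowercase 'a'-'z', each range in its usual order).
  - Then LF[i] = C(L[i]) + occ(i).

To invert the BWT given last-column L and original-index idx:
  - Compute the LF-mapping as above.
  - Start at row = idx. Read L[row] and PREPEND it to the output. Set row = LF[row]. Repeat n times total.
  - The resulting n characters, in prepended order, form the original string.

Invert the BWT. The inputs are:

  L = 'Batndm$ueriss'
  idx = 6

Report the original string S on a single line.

LF mapping: 1 2 11 7 3 6 0 12 4 8 5 9 10
Walk LF starting at row 6, prepending L[row]:
  step 1: row=6, L[6]='$', prepend. Next row=LF[6]=0
  step 2: row=0, L[0]='B', prepend. Next row=LF[0]=1
  step 3: row=1, L[1]='a', prepend. Next row=LF[1]=2
  step 4: row=2, L[2]='t', prepend. Next row=LF[2]=11
  step 5: row=11, L[11]='s', prepend. Next row=LF[11]=9
  step 6: row=9, L[9]='r', prepend. Next row=LF[9]=8
  step 7: row=8, L[8]='e', prepend. Next row=LF[8]=4
  step 8: row=4, L[4]='d', prepend. Next row=LF[4]=3
  step 9: row=3, L[3]='n', prepend. Next row=LF[3]=7
  step 10: row=7, L[7]='u', prepend. Next row=LF[7]=12
  step 11: row=12, L[12]='s', prepend. Next row=LF[12]=10
  step 12: row=10, L[10]='i', prepend. Next row=LF[10]=5
  step 13: row=5, L[5]='m', prepend. Next row=LF[5]=6
Reversed output: misunderstaB$

Answer: misunderstaB$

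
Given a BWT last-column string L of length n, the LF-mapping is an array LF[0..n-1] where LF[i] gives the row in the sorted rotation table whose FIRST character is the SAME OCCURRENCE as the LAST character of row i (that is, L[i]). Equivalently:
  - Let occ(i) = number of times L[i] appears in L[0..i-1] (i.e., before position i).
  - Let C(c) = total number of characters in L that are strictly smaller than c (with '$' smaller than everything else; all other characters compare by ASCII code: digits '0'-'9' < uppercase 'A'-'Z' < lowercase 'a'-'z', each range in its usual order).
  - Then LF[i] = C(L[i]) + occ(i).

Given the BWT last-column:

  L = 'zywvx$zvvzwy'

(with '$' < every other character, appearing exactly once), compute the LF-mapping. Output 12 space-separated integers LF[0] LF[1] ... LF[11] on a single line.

Answer: 9 7 4 1 6 0 10 2 3 11 5 8

Derivation:
Char counts: '$':1, 'v':3, 'w':2, 'x':1, 'y':2, 'z':3
C (first-col start): C('$')=0, C('v')=1, C('w')=4, C('x')=6, C('y')=7, C('z')=9
L[0]='z': occ=0, LF[0]=C('z')+0=9+0=9
L[1]='y': occ=0, LF[1]=C('y')+0=7+0=7
L[2]='w': occ=0, LF[2]=C('w')+0=4+0=4
L[3]='v': occ=0, LF[3]=C('v')+0=1+0=1
L[4]='x': occ=0, LF[4]=C('x')+0=6+0=6
L[5]='$': occ=0, LF[5]=C('$')+0=0+0=0
L[6]='z': occ=1, LF[6]=C('z')+1=9+1=10
L[7]='v': occ=1, LF[7]=C('v')+1=1+1=2
L[8]='v': occ=2, LF[8]=C('v')+2=1+2=3
L[9]='z': occ=2, LF[9]=C('z')+2=9+2=11
L[10]='w': occ=1, LF[10]=C('w')+1=4+1=5
L[11]='y': occ=1, LF[11]=C('y')+1=7+1=8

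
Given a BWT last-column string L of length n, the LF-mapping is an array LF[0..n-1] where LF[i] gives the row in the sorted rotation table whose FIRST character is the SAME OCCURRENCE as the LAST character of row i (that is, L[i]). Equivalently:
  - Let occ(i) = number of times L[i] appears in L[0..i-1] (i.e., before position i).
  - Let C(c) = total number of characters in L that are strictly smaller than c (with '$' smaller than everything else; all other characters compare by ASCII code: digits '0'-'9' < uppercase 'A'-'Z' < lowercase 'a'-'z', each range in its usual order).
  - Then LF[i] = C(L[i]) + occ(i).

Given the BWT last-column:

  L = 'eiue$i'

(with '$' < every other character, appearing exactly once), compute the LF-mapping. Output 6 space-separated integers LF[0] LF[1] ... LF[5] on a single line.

Char counts: '$':1, 'e':2, 'i':2, 'u':1
C (first-col start): C('$')=0, C('e')=1, C('i')=3, C('u')=5
L[0]='e': occ=0, LF[0]=C('e')+0=1+0=1
L[1]='i': occ=0, LF[1]=C('i')+0=3+0=3
L[2]='u': occ=0, LF[2]=C('u')+0=5+0=5
L[3]='e': occ=1, LF[3]=C('e')+1=1+1=2
L[4]='$': occ=0, LF[4]=C('$')+0=0+0=0
L[5]='i': occ=1, LF[5]=C('i')+1=3+1=4

Answer: 1 3 5 2 0 4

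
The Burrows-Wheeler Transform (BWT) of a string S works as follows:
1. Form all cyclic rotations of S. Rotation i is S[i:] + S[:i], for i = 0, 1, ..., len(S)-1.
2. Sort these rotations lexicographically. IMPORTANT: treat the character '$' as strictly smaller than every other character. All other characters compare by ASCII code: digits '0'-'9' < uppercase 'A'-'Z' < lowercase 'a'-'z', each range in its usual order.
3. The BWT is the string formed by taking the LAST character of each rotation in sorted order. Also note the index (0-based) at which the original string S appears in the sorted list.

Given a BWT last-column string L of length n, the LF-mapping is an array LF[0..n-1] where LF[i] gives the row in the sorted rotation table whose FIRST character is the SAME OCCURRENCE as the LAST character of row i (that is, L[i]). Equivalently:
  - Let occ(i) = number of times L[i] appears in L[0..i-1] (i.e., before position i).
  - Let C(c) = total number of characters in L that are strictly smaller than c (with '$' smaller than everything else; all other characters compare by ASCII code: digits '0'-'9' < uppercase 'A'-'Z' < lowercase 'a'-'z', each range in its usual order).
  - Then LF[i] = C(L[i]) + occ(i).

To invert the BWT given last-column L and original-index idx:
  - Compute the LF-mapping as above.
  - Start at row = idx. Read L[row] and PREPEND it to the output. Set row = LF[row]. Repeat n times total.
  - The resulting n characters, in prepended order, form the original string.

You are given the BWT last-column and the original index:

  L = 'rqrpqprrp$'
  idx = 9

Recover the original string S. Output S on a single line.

LF mapping: 6 4 7 1 5 2 8 9 3 0
Walk LF starting at row 9, prepending L[row]:
  step 1: row=9, L[9]='$', prepend. Next row=LF[9]=0
  step 2: row=0, L[0]='r', prepend. Next row=LF[0]=6
  step 3: row=6, L[6]='r', prepend. Next row=LF[6]=8
  step 4: row=8, L[8]='p', prepend. Next row=LF[8]=3
  step 5: row=3, L[3]='p', prepend. Next row=LF[3]=1
  step 6: row=1, L[1]='q', prepend. Next row=LF[1]=4
  step 7: row=4, L[4]='q', prepend. Next row=LF[4]=5
  step 8: row=5, L[5]='p', prepend. Next row=LF[5]=2
  step 9: row=2, L[2]='r', prepend. Next row=LF[2]=7
  step 10: row=7, L[7]='r', prepend. Next row=LF[7]=9
Reversed output: rrpqqpprr$

Answer: rrpqqpprr$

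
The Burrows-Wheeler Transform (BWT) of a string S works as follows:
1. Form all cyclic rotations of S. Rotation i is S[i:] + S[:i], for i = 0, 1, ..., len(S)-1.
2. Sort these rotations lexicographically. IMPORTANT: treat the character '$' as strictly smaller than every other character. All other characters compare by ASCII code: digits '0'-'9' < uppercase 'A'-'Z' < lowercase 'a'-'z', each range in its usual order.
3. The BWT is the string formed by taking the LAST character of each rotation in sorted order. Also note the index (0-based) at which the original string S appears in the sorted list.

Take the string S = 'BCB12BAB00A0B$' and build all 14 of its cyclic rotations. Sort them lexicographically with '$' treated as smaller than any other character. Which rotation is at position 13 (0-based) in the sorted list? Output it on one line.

Answer: CB12BAB00A0B$B

Derivation:
All 14 rotations (rotation i = S[i:]+S[:i]):
  rot[0] = BCB12BAB00A0B$
  rot[1] = CB12BAB00A0B$B
  rot[2] = B12BAB00A0B$BC
  rot[3] = 12BAB00A0B$BCB
  rot[4] = 2BAB00A0B$BCB1
  rot[5] = BAB00A0B$BCB12
  rot[6] = AB00A0B$BCB12B
  rot[7] = B00A0B$BCB12BA
  rot[8] = 00A0B$BCB12BAB
  rot[9] = 0A0B$BCB12BAB0
  rot[10] = A0B$BCB12BAB00
  rot[11] = 0B$BCB12BAB00A
  rot[12] = B$BCB12BAB00A0
  rot[13] = $BCB12BAB00A0B
Sorted (with $ < everything):
  sorted[0] = $BCB12BAB00A0B
  sorted[1] = 00A0B$BCB12BAB
  sorted[2] = 0A0B$BCB12BAB0
  sorted[3] = 0B$BCB12BAB00A
  sorted[4] = 12BAB00A0B$BCB
  sorted[5] = 2BAB00A0B$BCB1
  sorted[6] = A0B$BCB12BAB00
  sorted[7] = AB00A0B$BCB12B
  sorted[8] = B$BCB12BAB00A0
  sorted[9] = B00A0B$BCB12BA
  sorted[10] = B12BAB00A0B$BC
  sorted[11] = BAB00A0B$BCB12
  sorted[12] = BCB12BAB00A0B$
  sorted[13] = CB12BAB00A0B$B
sorted[13] = CB12BAB00A0B$B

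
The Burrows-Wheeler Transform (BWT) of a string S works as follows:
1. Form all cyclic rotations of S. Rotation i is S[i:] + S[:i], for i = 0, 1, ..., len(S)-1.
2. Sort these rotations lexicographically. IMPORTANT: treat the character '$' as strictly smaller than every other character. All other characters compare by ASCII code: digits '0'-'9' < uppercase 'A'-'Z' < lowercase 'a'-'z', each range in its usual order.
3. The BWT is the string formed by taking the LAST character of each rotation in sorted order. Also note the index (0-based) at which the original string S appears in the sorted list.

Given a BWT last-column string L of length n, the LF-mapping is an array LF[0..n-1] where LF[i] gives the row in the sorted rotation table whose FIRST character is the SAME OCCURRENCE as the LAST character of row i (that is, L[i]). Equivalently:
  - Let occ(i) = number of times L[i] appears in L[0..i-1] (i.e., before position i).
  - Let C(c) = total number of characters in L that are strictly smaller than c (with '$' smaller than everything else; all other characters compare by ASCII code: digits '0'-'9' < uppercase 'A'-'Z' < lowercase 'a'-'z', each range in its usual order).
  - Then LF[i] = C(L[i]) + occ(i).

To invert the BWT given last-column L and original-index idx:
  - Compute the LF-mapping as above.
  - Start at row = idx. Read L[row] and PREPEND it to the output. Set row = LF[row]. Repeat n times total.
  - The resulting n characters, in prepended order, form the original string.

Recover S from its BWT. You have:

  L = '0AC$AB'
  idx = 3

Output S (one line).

Answer: ABCA0$

Derivation:
LF mapping: 1 2 5 0 3 4
Walk LF starting at row 3, prepending L[row]:
  step 1: row=3, L[3]='$', prepend. Next row=LF[3]=0
  step 2: row=0, L[0]='0', prepend. Next row=LF[0]=1
  step 3: row=1, L[1]='A', prepend. Next row=LF[1]=2
  step 4: row=2, L[2]='C', prepend. Next row=LF[2]=5
  step 5: row=5, L[5]='B', prepend. Next row=LF[5]=4
  step 6: row=4, L[4]='A', prepend. Next row=LF[4]=3
Reversed output: ABCA0$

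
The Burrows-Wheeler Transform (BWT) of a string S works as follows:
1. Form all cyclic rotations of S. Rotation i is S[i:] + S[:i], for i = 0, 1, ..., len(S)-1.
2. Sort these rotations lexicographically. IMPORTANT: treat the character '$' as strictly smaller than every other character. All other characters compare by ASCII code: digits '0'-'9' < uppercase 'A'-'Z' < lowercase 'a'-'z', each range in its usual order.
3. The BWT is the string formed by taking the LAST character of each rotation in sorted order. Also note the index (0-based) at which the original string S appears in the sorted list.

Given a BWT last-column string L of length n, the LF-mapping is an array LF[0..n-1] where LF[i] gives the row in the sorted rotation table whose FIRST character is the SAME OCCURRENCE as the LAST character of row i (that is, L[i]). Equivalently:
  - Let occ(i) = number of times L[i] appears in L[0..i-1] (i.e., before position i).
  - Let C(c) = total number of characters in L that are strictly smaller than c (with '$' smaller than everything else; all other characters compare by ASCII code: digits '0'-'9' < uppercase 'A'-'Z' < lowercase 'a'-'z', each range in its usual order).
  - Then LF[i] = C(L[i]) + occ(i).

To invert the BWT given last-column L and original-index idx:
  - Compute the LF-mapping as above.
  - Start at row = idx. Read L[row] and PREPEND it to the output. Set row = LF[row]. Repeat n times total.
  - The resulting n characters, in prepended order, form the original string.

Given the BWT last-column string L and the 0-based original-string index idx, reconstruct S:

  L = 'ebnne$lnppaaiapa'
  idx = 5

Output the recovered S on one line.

LF mapping: 6 5 10 11 7 0 9 12 13 14 1 2 8 3 15 4
Walk LF starting at row 5, prepending L[row]:
  step 1: row=5, L[5]='$', prepend. Next row=LF[5]=0
  step 2: row=0, L[0]='e', prepend. Next row=LF[0]=6
  step 3: row=6, L[6]='l', prepend. Next row=LF[6]=9
  step 4: row=9, L[9]='p', prepend. Next row=LF[9]=14
  step 5: row=14, L[14]='p', prepend. Next row=LF[14]=15
  step 6: row=15, L[15]='a', prepend. Next row=LF[15]=4
  step 7: row=4, L[4]='e', prepend. Next row=LF[4]=7
  step 8: row=7, L[7]='n', prepend. Next row=LF[7]=12
  step 9: row=12, L[12]='i', prepend. Next row=LF[12]=8
  step 10: row=8, L[8]='p', prepend. Next row=LF[8]=13
  step 11: row=13, L[13]='a', prepend. Next row=LF[13]=3
  step 12: row=3, L[3]='n', prepend. Next row=LF[3]=11
  step 13: row=11, L[11]='a', prepend. Next row=LF[11]=2
  step 14: row=2, L[2]='n', prepend. Next row=LF[2]=10
  step 15: row=10, L[10]='a', prepend. Next row=LF[10]=1
  step 16: row=1, L[1]='b', prepend. Next row=LF[1]=5
Reversed output: bananapineapple$

Answer: bananapineapple$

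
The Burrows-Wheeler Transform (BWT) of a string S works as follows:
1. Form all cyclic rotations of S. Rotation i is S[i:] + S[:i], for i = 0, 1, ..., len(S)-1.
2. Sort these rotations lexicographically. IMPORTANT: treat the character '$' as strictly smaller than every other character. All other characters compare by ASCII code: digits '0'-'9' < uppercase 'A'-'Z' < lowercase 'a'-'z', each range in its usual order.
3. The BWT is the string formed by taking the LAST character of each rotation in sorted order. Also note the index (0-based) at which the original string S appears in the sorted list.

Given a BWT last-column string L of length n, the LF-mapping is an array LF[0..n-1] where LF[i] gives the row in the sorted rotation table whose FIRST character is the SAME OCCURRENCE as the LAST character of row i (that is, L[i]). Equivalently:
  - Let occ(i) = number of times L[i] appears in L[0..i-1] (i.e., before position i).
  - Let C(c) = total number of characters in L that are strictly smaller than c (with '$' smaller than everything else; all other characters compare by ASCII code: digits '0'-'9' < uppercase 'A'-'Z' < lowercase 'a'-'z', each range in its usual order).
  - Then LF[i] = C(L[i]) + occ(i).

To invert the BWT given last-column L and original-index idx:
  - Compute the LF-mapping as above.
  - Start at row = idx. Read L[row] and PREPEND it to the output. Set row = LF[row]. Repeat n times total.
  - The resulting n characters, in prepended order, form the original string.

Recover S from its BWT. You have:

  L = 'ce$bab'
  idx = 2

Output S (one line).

LF mapping: 4 5 0 2 1 3
Walk LF starting at row 2, prepending L[row]:
  step 1: row=2, L[2]='$', prepend. Next row=LF[2]=0
  step 2: row=0, L[0]='c', prepend. Next row=LF[0]=4
  step 3: row=4, L[4]='a', prepend. Next row=LF[4]=1
  step 4: row=1, L[1]='e', prepend. Next row=LF[1]=5
  step 5: row=5, L[5]='b', prepend. Next row=LF[5]=3
  step 6: row=3, L[3]='b', prepend. Next row=LF[3]=2
Reversed output: bbeac$

Answer: bbeac$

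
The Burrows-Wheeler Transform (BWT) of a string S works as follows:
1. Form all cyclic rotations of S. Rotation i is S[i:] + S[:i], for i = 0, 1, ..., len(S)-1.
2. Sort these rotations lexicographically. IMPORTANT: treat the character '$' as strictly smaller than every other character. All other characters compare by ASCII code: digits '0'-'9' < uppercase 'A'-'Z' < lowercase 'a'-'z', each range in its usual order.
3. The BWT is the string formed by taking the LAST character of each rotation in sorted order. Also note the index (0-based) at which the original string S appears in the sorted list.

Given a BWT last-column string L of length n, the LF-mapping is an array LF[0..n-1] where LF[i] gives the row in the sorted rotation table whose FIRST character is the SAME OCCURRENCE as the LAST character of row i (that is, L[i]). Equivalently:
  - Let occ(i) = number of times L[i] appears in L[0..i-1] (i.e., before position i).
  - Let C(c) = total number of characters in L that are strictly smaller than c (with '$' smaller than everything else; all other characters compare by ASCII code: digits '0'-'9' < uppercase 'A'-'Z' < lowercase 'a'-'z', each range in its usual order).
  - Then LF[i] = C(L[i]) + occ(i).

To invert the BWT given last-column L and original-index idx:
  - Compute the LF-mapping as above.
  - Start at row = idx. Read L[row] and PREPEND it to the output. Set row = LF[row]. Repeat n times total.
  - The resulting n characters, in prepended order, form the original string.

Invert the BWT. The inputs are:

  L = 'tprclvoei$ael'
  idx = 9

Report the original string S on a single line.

Answer: parcelviolet$

Derivation:
LF mapping: 11 9 10 2 6 12 8 3 5 0 1 4 7
Walk LF starting at row 9, prepending L[row]:
  step 1: row=9, L[9]='$', prepend. Next row=LF[9]=0
  step 2: row=0, L[0]='t', prepend. Next row=LF[0]=11
  step 3: row=11, L[11]='e', prepend. Next row=LF[11]=4
  step 4: row=4, L[4]='l', prepend. Next row=LF[4]=6
  step 5: row=6, L[6]='o', prepend. Next row=LF[6]=8
  step 6: row=8, L[8]='i', prepend. Next row=LF[8]=5
  step 7: row=5, L[5]='v', prepend. Next row=LF[5]=12
  step 8: row=12, L[12]='l', prepend. Next row=LF[12]=7
  step 9: row=7, L[7]='e', prepend. Next row=LF[7]=3
  step 10: row=3, L[3]='c', prepend. Next row=LF[3]=2
  step 11: row=2, L[2]='r', prepend. Next row=LF[2]=10
  step 12: row=10, L[10]='a', prepend. Next row=LF[10]=1
  step 13: row=1, L[1]='p', prepend. Next row=LF[1]=9
Reversed output: parcelviolet$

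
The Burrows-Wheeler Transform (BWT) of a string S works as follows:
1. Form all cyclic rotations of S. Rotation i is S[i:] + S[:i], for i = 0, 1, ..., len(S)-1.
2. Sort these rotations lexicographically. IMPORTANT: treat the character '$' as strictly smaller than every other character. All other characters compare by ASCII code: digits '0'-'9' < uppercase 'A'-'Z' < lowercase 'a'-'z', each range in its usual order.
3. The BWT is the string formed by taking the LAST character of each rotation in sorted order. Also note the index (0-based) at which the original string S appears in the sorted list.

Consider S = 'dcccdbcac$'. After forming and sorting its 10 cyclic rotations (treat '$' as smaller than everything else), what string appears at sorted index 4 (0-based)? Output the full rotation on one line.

All 10 rotations (rotation i = S[i:]+S[:i]):
  rot[0] = dcccdbcac$
  rot[1] = cccdbcac$d
  rot[2] = ccdbcac$dc
  rot[3] = cdbcac$dcc
  rot[4] = dbcac$dccc
  rot[5] = bcac$dcccd
  rot[6] = cac$dcccdb
  rot[7] = ac$dcccdbc
  rot[8] = c$dcccdbca
  rot[9] = $dcccdbcac
Sorted (with $ < everything):
  sorted[0] = $dcccdbcac
  sorted[1] = ac$dcccdbc
  sorted[2] = bcac$dcccd
  sorted[3] = c$dcccdbca
  sorted[4] = cac$dcccdb
  sorted[5] = cccdbcac$d
  sorted[6] = ccdbcac$dc
  sorted[7] = cdbcac$dcc
  sorted[8] = dbcac$dccc
  sorted[9] = dcccdbcac$
sorted[4] = cac$dcccdb

Answer: cac$dcccdb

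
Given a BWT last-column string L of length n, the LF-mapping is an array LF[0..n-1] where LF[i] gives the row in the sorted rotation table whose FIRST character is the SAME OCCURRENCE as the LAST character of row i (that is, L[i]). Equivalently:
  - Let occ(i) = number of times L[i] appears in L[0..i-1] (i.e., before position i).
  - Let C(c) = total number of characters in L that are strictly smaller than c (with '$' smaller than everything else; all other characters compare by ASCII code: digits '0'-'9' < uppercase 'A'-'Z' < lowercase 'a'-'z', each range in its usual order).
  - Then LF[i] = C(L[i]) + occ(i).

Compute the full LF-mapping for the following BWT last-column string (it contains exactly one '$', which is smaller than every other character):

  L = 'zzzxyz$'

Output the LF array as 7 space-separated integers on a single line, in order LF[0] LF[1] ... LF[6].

Answer: 3 4 5 1 2 6 0

Derivation:
Char counts: '$':1, 'x':1, 'y':1, 'z':4
C (first-col start): C('$')=0, C('x')=1, C('y')=2, C('z')=3
L[0]='z': occ=0, LF[0]=C('z')+0=3+0=3
L[1]='z': occ=1, LF[1]=C('z')+1=3+1=4
L[2]='z': occ=2, LF[2]=C('z')+2=3+2=5
L[3]='x': occ=0, LF[3]=C('x')+0=1+0=1
L[4]='y': occ=0, LF[4]=C('y')+0=2+0=2
L[5]='z': occ=3, LF[5]=C('z')+3=3+3=6
L[6]='$': occ=0, LF[6]=C('$')+0=0+0=0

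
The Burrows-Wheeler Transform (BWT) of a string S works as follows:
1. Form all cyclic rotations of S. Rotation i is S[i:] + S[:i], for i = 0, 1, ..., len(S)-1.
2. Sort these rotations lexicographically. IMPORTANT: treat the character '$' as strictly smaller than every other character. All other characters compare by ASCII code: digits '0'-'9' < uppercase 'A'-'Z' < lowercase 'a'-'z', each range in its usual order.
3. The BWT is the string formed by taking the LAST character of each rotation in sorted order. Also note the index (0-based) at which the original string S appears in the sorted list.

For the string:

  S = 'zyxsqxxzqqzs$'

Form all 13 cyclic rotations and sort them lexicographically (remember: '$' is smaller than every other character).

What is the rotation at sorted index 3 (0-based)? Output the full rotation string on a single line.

Answer: qzs$zyxsqxxzq

Derivation:
All 13 rotations (rotation i = S[i:]+S[:i]):
  rot[0] = zyxsqxxzqqzs$
  rot[1] = yxsqxxzqqzs$z
  rot[2] = xsqxxzqqzs$zy
  rot[3] = sqxxzqqzs$zyx
  rot[4] = qxxzqqzs$zyxs
  rot[5] = xxzqqzs$zyxsq
  rot[6] = xzqqzs$zyxsqx
  rot[7] = zqqzs$zyxsqxx
  rot[8] = qqzs$zyxsqxxz
  rot[9] = qzs$zyxsqxxzq
  rot[10] = zs$zyxsqxxzqq
  rot[11] = s$zyxsqxxzqqz
  rot[12] = $zyxsqxxzqqzs
Sorted (with $ < everything):
  sorted[0] = $zyxsqxxzqqzs
  sorted[1] = qqzs$zyxsqxxz
  sorted[2] = qxxzqqzs$zyxs
  sorted[3] = qzs$zyxsqxxzq
  sorted[4] = s$zyxsqxxzqqz
  sorted[5] = sqxxzqqzs$zyx
  sorted[6] = xsqxxzqqzs$zy
  sorted[7] = xxzqqzs$zyxsq
  sorted[8] = xzqqzs$zyxsqx
  sorted[9] = yxsqxxzqqzs$z
  sorted[10] = zqqzs$zyxsqxx
  sorted[11] = zs$zyxsqxxzqq
  sorted[12] = zyxsqxxzqqzs$
sorted[3] = qzs$zyxsqxxzq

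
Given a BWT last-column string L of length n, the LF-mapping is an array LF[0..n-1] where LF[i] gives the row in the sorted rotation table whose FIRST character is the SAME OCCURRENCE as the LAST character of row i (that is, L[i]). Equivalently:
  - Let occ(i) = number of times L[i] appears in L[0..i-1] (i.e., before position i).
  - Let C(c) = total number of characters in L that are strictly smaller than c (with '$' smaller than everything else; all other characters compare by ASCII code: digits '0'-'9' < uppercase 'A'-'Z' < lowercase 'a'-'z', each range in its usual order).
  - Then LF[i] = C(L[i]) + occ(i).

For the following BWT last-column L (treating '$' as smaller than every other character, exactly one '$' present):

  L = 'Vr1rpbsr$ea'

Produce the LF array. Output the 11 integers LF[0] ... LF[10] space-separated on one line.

Answer: 2 7 1 8 6 4 10 9 0 5 3

Derivation:
Char counts: '$':1, '1':1, 'V':1, 'a':1, 'b':1, 'e':1, 'p':1, 'r':3, 's':1
C (first-col start): C('$')=0, C('1')=1, C('V')=2, C('a')=3, C('b')=4, C('e')=5, C('p')=6, C('r')=7, C('s')=10
L[0]='V': occ=0, LF[0]=C('V')+0=2+0=2
L[1]='r': occ=0, LF[1]=C('r')+0=7+0=7
L[2]='1': occ=0, LF[2]=C('1')+0=1+0=1
L[3]='r': occ=1, LF[3]=C('r')+1=7+1=8
L[4]='p': occ=0, LF[4]=C('p')+0=6+0=6
L[5]='b': occ=0, LF[5]=C('b')+0=4+0=4
L[6]='s': occ=0, LF[6]=C('s')+0=10+0=10
L[7]='r': occ=2, LF[7]=C('r')+2=7+2=9
L[8]='$': occ=0, LF[8]=C('$')+0=0+0=0
L[9]='e': occ=0, LF[9]=C('e')+0=5+0=5
L[10]='a': occ=0, LF[10]=C('a')+0=3+0=3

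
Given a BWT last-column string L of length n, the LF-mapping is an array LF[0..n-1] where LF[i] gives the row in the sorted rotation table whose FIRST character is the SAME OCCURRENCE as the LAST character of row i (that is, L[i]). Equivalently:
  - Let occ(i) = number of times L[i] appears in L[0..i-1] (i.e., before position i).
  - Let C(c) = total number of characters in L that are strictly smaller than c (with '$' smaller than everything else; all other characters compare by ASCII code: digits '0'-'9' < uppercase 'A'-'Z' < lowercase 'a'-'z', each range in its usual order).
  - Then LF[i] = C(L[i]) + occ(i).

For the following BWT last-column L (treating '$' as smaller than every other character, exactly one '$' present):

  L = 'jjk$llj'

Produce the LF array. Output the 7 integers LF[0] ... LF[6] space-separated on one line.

Answer: 1 2 4 0 5 6 3

Derivation:
Char counts: '$':1, 'j':3, 'k':1, 'l':2
C (first-col start): C('$')=0, C('j')=1, C('k')=4, C('l')=5
L[0]='j': occ=0, LF[0]=C('j')+0=1+0=1
L[1]='j': occ=1, LF[1]=C('j')+1=1+1=2
L[2]='k': occ=0, LF[2]=C('k')+0=4+0=4
L[3]='$': occ=0, LF[3]=C('$')+0=0+0=0
L[4]='l': occ=0, LF[4]=C('l')+0=5+0=5
L[5]='l': occ=1, LF[5]=C('l')+1=5+1=6
L[6]='j': occ=2, LF[6]=C('j')+2=1+2=3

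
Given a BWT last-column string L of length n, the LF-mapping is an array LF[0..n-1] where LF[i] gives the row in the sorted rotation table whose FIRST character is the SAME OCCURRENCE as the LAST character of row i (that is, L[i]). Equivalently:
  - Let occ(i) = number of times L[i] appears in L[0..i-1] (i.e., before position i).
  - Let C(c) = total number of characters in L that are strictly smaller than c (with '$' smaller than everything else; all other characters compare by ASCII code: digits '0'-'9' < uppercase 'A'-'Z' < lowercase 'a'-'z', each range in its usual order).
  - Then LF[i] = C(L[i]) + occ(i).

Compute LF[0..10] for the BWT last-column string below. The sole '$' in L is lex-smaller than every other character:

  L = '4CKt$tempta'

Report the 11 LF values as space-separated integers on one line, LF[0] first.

Char counts: '$':1, '4':1, 'C':1, 'K':1, 'a':1, 'e':1, 'm':1, 'p':1, 't':3
C (first-col start): C('$')=0, C('4')=1, C('C')=2, C('K')=3, C('a')=4, C('e')=5, C('m')=6, C('p')=7, C('t')=8
L[0]='4': occ=0, LF[0]=C('4')+0=1+0=1
L[1]='C': occ=0, LF[1]=C('C')+0=2+0=2
L[2]='K': occ=0, LF[2]=C('K')+0=3+0=3
L[3]='t': occ=0, LF[3]=C('t')+0=8+0=8
L[4]='$': occ=0, LF[4]=C('$')+0=0+0=0
L[5]='t': occ=1, LF[5]=C('t')+1=8+1=9
L[6]='e': occ=0, LF[6]=C('e')+0=5+0=5
L[7]='m': occ=0, LF[7]=C('m')+0=6+0=6
L[8]='p': occ=0, LF[8]=C('p')+0=7+0=7
L[9]='t': occ=2, LF[9]=C('t')+2=8+2=10
L[10]='a': occ=0, LF[10]=C('a')+0=4+0=4

Answer: 1 2 3 8 0 9 5 6 7 10 4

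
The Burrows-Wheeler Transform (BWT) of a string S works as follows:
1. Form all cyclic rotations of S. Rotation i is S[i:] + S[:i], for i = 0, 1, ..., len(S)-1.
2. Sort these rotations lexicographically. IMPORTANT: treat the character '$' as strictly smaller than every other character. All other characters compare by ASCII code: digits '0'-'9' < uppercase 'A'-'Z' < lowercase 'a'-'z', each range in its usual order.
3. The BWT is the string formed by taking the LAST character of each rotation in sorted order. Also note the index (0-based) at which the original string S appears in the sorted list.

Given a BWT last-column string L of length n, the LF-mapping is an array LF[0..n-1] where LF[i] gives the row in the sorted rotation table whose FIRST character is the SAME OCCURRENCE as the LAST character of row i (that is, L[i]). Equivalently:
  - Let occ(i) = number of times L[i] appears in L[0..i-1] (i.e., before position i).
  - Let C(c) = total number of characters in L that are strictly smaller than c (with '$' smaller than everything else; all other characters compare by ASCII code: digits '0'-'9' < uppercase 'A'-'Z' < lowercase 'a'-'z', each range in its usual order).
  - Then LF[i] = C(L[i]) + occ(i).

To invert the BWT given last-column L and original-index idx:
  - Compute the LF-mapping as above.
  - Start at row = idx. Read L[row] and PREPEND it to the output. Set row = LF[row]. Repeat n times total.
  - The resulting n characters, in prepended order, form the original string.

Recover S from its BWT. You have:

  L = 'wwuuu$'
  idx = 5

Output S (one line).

Answer: wuuuw$

Derivation:
LF mapping: 4 5 1 2 3 0
Walk LF starting at row 5, prepending L[row]:
  step 1: row=5, L[5]='$', prepend. Next row=LF[5]=0
  step 2: row=0, L[0]='w', prepend. Next row=LF[0]=4
  step 3: row=4, L[4]='u', prepend. Next row=LF[4]=3
  step 4: row=3, L[3]='u', prepend. Next row=LF[3]=2
  step 5: row=2, L[2]='u', prepend. Next row=LF[2]=1
  step 6: row=1, L[1]='w', prepend. Next row=LF[1]=5
Reversed output: wuuuw$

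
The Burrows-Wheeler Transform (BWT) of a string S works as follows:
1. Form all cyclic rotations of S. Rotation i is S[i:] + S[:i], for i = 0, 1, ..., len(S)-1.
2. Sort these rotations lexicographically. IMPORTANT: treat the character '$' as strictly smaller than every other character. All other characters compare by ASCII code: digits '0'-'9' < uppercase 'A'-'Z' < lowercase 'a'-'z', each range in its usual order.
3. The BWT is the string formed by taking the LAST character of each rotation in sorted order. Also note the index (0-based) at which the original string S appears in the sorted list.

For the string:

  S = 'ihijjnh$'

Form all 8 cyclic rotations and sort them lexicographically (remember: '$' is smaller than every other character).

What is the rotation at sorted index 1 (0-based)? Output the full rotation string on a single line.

All 8 rotations (rotation i = S[i:]+S[:i]):
  rot[0] = ihijjnh$
  rot[1] = hijjnh$i
  rot[2] = ijjnh$ih
  rot[3] = jjnh$ihi
  rot[4] = jnh$ihij
  rot[5] = nh$ihijj
  rot[6] = h$ihijjn
  rot[7] = $ihijjnh
Sorted (with $ < everything):
  sorted[0] = $ihijjnh
  sorted[1] = h$ihijjn
  sorted[2] = hijjnh$i
  sorted[3] = ihijjnh$
  sorted[4] = ijjnh$ih
  sorted[5] = jjnh$ihi
  sorted[6] = jnh$ihij
  sorted[7] = nh$ihijj
sorted[1] = h$ihijjn

Answer: h$ihijjn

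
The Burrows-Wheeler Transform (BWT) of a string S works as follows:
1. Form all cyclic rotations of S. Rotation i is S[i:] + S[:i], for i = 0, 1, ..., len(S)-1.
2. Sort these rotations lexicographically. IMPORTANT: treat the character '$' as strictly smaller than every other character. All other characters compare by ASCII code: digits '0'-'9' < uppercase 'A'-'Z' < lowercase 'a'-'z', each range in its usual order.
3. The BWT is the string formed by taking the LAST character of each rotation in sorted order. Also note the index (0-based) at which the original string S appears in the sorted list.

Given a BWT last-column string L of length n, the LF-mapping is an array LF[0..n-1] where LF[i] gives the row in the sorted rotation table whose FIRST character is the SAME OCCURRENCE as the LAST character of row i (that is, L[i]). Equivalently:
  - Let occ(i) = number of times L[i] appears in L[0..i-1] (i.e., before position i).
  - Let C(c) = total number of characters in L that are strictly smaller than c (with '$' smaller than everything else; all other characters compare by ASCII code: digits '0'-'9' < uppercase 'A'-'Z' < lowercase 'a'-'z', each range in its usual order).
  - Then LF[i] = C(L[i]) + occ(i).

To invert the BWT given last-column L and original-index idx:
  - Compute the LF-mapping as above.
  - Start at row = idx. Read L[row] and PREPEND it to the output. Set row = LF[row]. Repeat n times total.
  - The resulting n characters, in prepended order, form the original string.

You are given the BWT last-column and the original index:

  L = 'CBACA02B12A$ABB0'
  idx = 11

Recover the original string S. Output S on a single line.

Answer: BA2A0C1AB02ABBC$

Derivation:
LF mapping: 14 10 6 15 7 1 4 11 3 5 8 0 9 12 13 2
Walk LF starting at row 11, prepending L[row]:
  step 1: row=11, L[11]='$', prepend. Next row=LF[11]=0
  step 2: row=0, L[0]='C', prepend. Next row=LF[0]=14
  step 3: row=14, L[14]='B', prepend. Next row=LF[14]=13
  step 4: row=13, L[13]='B', prepend. Next row=LF[13]=12
  step 5: row=12, L[12]='A', prepend. Next row=LF[12]=9
  step 6: row=9, L[9]='2', prepend. Next row=LF[9]=5
  step 7: row=5, L[5]='0', prepend. Next row=LF[5]=1
  step 8: row=1, L[1]='B', prepend. Next row=LF[1]=10
  step 9: row=10, L[10]='A', prepend. Next row=LF[10]=8
  step 10: row=8, L[8]='1', prepend. Next row=LF[8]=3
  step 11: row=3, L[3]='C', prepend. Next row=LF[3]=15
  step 12: row=15, L[15]='0', prepend. Next row=LF[15]=2
  step 13: row=2, L[2]='A', prepend. Next row=LF[2]=6
  step 14: row=6, L[6]='2', prepend. Next row=LF[6]=4
  step 15: row=4, L[4]='A', prepend. Next row=LF[4]=7
  step 16: row=7, L[7]='B', prepend. Next row=LF[7]=11
Reversed output: BA2A0C1AB02ABBC$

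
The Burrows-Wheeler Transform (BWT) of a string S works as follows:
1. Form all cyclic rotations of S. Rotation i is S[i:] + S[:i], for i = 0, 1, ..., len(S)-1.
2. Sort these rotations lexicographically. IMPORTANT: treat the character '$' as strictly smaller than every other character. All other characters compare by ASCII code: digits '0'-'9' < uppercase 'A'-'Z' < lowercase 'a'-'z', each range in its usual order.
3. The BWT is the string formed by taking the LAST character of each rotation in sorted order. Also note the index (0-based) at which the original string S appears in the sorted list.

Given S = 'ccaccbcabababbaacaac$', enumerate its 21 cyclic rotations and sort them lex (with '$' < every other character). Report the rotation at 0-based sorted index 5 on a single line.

All 21 rotations (rotation i = S[i:]+S[:i]):
  rot[0] = ccaccbcabababbaacaac$
  rot[1] = caccbcabababbaacaac$c
  rot[2] = accbcabababbaacaac$cc
  rot[3] = ccbcabababbaacaac$cca
  rot[4] = cbcabababbaacaac$ccac
  rot[5] = bcabababbaacaac$ccacc
  rot[6] = cabababbaacaac$ccaccb
  rot[7] = abababbaacaac$ccaccbc
  rot[8] = bababbaacaac$ccaccbca
  rot[9] = ababbaacaac$ccaccbcab
  rot[10] = babbaacaac$ccaccbcaba
  rot[11] = abbaacaac$ccaccbcabab
  rot[12] = bbaacaac$ccaccbcababa
  rot[13] = baacaac$ccaccbcababab
  rot[14] = aacaac$ccaccbcabababb
  rot[15] = acaac$ccaccbcabababba
  rot[16] = caac$ccaccbcabababbaa
  rot[17] = aac$ccaccbcabababbaac
  rot[18] = ac$ccaccbcabababbaaca
  rot[19] = c$ccaccbcabababbaacaa
  rot[20] = $ccaccbcabababbaacaac
Sorted (with $ < everything):
  sorted[0] = $ccaccbcabababbaacaac
  sorted[1] = aac$ccaccbcabababbaac
  sorted[2] = aacaac$ccaccbcabababb
  sorted[3] = abababbaacaac$ccaccbc
  sorted[4] = ababbaacaac$ccaccbcab
  sorted[5] = abbaacaac$ccaccbcabab
  sorted[6] = ac$ccaccbcabababbaaca
  sorted[7] = acaac$ccaccbcabababba
  sorted[8] = accbcabababbaacaac$cc
  sorted[9] = baacaac$ccaccbcababab
  sorted[10] = bababbaacaac$ccaccbca
  sorted[11] = babbaacaac$ccaccbcaba
  sorted[12] = bbaacaac$ccaccbcababa
  sorted[13] = bcabababbaacaac$ccacc
  sorted[14] = c$ccaccbcabababbaacaa
  sorted[15] = caac$ccaccbcabababbaa
  sorted[16] = cabababbaacaac$ccaccb
  sorted[17] = caccbcabababbaacaac$c
  sorted[18] = cbcabababbaacaac$ccac
  sorted[19] = ccaccbcabababbaacaac$
  sorted[20] = ccbcabababbaacaac$cca
sorted[5] = abbaacaac$ccaccbcabab

Answer: abbaacaac$ccaccbcabab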